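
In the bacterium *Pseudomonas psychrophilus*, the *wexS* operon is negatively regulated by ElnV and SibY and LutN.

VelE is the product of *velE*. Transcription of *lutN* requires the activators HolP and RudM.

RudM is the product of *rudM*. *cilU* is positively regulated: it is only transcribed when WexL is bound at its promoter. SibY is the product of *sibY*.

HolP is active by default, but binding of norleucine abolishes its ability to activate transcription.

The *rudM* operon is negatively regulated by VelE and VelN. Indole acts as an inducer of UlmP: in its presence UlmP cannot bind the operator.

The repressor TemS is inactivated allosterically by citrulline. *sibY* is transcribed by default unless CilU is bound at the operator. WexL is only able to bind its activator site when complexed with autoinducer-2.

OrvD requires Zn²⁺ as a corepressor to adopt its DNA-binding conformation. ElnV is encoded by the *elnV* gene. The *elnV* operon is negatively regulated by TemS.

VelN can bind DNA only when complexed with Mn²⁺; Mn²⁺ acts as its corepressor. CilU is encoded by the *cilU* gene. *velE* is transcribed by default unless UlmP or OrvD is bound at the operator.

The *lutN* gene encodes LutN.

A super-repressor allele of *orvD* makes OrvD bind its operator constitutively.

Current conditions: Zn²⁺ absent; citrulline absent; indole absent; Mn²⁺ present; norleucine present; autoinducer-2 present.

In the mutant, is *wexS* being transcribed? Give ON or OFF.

Citrulline is absent, so TemS is active.
With repressor TemS bound, *elnV* is not transcribed.
So ElnV is not produced.
Autoinducer-2 is present, so WexL is active.
No repressor is bound and WexL is active, so *cilU* is transcribed.
So CilU is produced and active.
With repressor CilU bound, *sibY* is not transcribed.
So SibY is not produced.
Norleucine is present, so HolP is inactive.
Indole is absent, so UlmP is active.
OrvD is constitutively active in this strain.
With repressor UlmP bound, *velE* is not transcribed.
So VelE is not produced.
Mn²⁺ is present, so VelN is active.
With repressor VelN bound, *rudM* is not transcribed.
So RudM is not produced.
Required activator HolP is absent, so *lutN* is not transcribed.
So LutN is not produced.
With no repressor bound, *wexS* is transcribed.

ON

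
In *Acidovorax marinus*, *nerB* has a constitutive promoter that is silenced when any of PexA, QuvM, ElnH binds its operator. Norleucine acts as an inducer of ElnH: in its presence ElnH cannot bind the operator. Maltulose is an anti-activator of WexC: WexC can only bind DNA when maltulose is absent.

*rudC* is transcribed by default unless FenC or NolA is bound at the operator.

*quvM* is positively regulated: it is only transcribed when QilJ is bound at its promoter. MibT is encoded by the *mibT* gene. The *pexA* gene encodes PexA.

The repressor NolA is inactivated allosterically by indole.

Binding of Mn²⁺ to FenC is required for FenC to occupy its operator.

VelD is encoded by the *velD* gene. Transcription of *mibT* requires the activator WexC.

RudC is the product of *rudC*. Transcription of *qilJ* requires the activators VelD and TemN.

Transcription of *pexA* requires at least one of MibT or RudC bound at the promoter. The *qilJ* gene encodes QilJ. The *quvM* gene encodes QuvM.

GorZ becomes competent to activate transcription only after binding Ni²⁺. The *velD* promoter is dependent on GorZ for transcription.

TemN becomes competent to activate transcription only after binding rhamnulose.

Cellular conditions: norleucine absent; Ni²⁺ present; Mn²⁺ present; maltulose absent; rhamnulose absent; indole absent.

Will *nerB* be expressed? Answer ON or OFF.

OFF

Maltulose is absent, so WexC is active.
No repressor is bound and WexC is active, so *mibT* is transcribed.
So MibT is produced and active.
Mn²⁺ is present, so FenC is active.
Indole is absent, so NolA is active.
With repressor FenC bound, *rudC* is not transcribed.
So RudC is not produced.
Activator MibT is present, so *pexA* is transcribed.
So PexA is produced and active.
Ni²⁺ is present, so GorZ is active.
No repressor is bound and GorZ is active, so *velD* is transcribed.
So VelD is produced and active.
Rhamnulose is absent, so TemN is inactive.
Required activator TemN is absent, so *qilJ* is not transcribed.
So QilJ is not produced.
Required activator QilJ is absent, so *quvM* is not transcribed.
So QuvM is not produced.
Norleucine is absent, so ElnH is active.
With repressor PexA bound, *nerB* is not transcribed.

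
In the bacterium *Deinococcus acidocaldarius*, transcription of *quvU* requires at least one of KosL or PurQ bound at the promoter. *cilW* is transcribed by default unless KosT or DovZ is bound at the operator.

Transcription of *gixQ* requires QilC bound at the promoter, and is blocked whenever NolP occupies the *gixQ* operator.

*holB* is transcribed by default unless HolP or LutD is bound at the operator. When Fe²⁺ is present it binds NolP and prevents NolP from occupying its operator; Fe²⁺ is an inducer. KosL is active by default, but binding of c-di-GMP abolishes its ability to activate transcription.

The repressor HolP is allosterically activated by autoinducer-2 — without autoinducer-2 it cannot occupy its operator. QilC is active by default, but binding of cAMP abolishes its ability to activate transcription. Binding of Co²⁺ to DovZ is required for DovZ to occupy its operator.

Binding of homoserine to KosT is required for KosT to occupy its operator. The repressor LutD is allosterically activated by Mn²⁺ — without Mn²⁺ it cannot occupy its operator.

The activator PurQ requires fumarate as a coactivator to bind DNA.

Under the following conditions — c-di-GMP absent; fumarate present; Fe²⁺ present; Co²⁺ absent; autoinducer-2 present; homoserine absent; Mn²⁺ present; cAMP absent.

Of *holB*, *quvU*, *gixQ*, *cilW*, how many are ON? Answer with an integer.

3

Autoinducer-2 is present, so HolP is active.
Mn²⁺ is present, so LutD is active.
With repressor HolP bound, *holB* is not transcribed.
→ *holB* is OFF.
c-di-GMP is absent, so KosL is active.
Fumarate is present, so PurQ is active.
Activator KosL is present, so *quvU* is transcribed.
→ *quvU* is ON.
cAMP is absent, so QilC is active.
Fe²⁺ is present, so NolP is inactive.
No repressor is bound and QilC is active, so *gixQ* is transcribed.
→ *gixQ* is ON.
Homoserine is absent, so KosT is inactive.
Co²⁺ is absent, so DovZ is inactive.
With no repressor bound, *cilW* is transcribed.
→ *cilW* is ON.
3 of the 4 genes are transcribed.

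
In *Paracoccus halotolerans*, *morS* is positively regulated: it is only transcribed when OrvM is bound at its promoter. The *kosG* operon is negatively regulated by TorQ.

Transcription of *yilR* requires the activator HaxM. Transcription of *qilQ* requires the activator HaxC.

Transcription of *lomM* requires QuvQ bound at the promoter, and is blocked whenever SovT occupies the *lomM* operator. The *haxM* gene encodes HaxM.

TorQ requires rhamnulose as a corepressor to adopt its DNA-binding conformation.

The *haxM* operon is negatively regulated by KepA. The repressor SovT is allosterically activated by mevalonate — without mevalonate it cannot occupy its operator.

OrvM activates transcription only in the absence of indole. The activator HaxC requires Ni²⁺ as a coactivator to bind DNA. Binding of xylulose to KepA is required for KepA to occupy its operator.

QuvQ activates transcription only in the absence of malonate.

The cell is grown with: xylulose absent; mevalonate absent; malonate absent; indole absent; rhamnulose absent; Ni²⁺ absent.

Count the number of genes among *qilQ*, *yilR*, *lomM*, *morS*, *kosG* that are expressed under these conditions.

4

Ni²⁺ is absent, so HaxC is inactive.
Required activator HaxC is absent, so *qilQ* is not transcribed.
→ *qilQ* is OFF.
Xylulose is absent, so KepA is inactive.
With no repressor bound, *haxM* is transcribed.
So HaxM is produced and active.
No repressor is bound and HaxM is active, so *yilR* is transcribed.
→ *yilR* is ON.
Mevalonate is absent, so SovT is inactive.
Malonate is absent, so QuvQ is active.
No repressor is bound and QuvQ is active, so *lomM* is transcribed.
→ *lomM* is ON.
Indole is absent, so OrvM is active.
No repressor is bound and OrvM is active, so *morS* is transcribed.
→ *morS* is ON.
Rhamnulose is absent, so TorQ is inactive.
With no repressor bound, *kosG* is transcribed.
→ *kosG* is ON.
4 of the 5 genes are transcribed.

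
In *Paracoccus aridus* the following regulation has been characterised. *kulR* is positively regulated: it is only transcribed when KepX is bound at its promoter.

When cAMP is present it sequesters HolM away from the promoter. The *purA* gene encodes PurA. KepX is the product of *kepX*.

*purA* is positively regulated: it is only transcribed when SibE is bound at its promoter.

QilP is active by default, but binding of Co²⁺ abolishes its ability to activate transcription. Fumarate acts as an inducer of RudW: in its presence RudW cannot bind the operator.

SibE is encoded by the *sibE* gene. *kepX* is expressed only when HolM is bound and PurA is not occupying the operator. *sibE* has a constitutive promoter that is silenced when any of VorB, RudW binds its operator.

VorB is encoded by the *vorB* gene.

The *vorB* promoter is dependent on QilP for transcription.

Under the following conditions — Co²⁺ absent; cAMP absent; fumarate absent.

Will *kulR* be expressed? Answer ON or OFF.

Co²⁺ is absent, so QilP is active.
No repressor is bound and QilP is active, so *vorB* is transcribed.
So VorB is produced and active.
Fumarate is absent, so RudW is active.
With repressor VorB bound, *sibE* is not transcribed.
So SibE is not produced.
Required activator SibE is absent, so *purA* is not transcribed.
So PurA is not produced.
cAMP is absent, so HolM is active.
No repressor is bound and HolM is active, so *kepX* is transcribed.
So KepX is produced and active.
No repressor is bound and KepX is active, so *kulR* is transcribed.

ON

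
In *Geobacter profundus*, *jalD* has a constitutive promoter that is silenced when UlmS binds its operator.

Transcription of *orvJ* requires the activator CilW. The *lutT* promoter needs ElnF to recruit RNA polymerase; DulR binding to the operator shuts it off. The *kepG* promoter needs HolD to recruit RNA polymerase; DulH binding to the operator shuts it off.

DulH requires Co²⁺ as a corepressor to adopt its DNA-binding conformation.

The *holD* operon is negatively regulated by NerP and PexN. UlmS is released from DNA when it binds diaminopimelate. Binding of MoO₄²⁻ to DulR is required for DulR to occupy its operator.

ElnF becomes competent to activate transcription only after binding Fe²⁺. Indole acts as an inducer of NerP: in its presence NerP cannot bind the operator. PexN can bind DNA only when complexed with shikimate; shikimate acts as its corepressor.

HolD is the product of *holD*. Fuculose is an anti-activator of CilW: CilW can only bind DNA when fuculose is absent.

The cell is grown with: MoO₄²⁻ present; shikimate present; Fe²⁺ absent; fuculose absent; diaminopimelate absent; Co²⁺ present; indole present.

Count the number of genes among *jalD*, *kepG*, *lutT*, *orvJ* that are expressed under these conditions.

1

Diaminopimelate is absent, so UlmS is active.
With repressor UlmS bound, *jalD* is not transcribed.
→ *jalD* is OFF.
Indole is present, so NerP is inactive.
Shikimate is present, so PexN is active.
With repressor PexN bound, *holD* is not transcribed.
So HolD is not produced.
Co²⁺ is present, so DulH is active.
With repressor DulH bound, *kepG* is not transcribed.
→ *kepG* is OFF.
MoO₄²⁻ is present, so DulR is active.
Fe²⁺ is absent, so ElnF is inactive.
With repressor DulR bound, *lutT* is not transcribed.
→ *lutT* is OFF.
Fuculose is absent, so CilW is active.
No repressor is bound and CilW is active, so *orvJ* is transcribed.
→ *orvJ* is ON.
1 of the 4 genes is transcribed.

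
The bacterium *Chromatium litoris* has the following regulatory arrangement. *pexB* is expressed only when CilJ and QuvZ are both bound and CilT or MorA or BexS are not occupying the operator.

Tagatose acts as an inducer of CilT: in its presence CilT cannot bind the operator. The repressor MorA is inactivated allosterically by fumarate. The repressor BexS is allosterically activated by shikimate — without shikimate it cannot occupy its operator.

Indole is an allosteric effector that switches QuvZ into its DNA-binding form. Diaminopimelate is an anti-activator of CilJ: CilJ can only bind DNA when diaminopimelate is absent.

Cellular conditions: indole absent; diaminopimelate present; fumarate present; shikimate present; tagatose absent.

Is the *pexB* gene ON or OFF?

OFF

Tagatose is absent, so CilT is active.
Diaminopimelate is present, so CilJ is inactive.
Fumarate is present, so MorA is inactive.
Shikimate is present, so BexS is active.
Indole is absent, so QuvZ is inactive.
With repressor CilT bound, *pexB* is not transcribed.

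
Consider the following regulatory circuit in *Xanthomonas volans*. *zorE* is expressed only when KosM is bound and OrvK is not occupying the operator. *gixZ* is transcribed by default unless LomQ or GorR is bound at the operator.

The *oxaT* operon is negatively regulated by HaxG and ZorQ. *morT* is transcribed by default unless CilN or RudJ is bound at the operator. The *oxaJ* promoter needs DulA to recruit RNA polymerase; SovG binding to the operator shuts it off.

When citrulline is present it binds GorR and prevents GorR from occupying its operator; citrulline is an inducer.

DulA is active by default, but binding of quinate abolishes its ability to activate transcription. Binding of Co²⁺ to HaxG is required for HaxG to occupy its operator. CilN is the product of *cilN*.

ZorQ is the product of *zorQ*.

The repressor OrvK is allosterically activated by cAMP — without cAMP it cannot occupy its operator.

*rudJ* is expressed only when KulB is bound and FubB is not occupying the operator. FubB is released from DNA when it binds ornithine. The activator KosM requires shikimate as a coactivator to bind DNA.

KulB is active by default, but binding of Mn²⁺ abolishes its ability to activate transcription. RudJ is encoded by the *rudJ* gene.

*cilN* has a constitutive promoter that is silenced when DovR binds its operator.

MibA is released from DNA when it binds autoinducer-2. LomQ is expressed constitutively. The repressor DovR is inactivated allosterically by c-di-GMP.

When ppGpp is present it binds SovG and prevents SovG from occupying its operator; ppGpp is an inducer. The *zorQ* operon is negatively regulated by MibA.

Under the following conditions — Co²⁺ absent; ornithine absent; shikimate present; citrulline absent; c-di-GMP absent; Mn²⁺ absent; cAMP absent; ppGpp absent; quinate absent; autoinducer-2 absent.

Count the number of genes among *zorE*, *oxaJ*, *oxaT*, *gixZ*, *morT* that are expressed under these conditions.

Shikimate is present, so KosM is active.
cAMP is absent, so OrvK is inactive.
No repressor is bound and KosM is active, so *zorE* is transcribed.
→ *zorE* is ON.
Quinate is absent, so DulA is active.
ppGpp is absent, so SovG is active.
With repressor SovG bound, *oxaJ* is not transcribed.
→ *oxaJ* is OFF.
Co²⁺ is absent, so HaxG is inactive.
Autoinducer-2 is absent, so MibA is active.
With repressor MibA bound, *zorQ* is not transcribed.
So ZorQ is not produced.
With no repressor bound, *oxaT* is transcribed.
→ *oxaT* is ON.
LomQ is produced constitutively and is active.
Citrulline is absent, so GorR is active.
With repressor LomQ bound, *gixZ* is not transcribed.
→ *gixZ* is OFF.
c-di-GMP is absent, so DovR is active.
With repressor DovR bound, *cilN* is not transcribed.
So CilN is not produced.
Mn²⁺ is absent, so KulB is active.
Ornithine is absent, so FubB is active.
With repressor FubB bound, *rudJ* is not transcribed.
So RudJ is not produced.
With no repressor bound, *morT* is transcribed.
→ *morT* is ON.
3 of the 5 genes are transcribed.

3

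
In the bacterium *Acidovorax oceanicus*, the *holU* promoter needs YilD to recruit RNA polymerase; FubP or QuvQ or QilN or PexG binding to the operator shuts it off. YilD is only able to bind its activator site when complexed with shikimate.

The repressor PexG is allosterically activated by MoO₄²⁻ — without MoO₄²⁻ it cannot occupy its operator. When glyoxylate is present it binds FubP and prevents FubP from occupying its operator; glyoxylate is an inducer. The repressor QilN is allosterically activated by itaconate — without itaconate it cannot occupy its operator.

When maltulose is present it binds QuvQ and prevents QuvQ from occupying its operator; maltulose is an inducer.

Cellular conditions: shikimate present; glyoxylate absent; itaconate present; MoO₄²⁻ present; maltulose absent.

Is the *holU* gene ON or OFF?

OFF

Glyoxylate is absent, so FubP is active.
Maltulose is absent, so QuvQ is active.
Itaconate is present, so QilN is active.
Shikimate is present, so YilD is active.
MoO₄²⁻ is present, so PexG is active.
With repressor FubP bound, *holU* is not transcribed.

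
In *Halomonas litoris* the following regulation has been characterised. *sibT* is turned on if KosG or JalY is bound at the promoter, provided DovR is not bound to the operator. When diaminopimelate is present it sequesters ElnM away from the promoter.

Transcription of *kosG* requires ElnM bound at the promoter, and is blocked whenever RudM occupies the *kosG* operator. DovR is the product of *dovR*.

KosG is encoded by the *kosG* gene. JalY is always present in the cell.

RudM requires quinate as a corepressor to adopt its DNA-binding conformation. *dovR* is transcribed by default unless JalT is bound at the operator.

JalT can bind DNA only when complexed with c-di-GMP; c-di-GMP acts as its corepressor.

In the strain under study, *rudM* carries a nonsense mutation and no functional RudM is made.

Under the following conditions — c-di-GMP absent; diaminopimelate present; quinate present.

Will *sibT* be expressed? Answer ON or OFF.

RudM is non-functional in this strain, so it has no effect.
Diaminopimelate is present, so ElnM is inactive.
Required activator ElnM is absent, so *kosG* is not transcribed.
So KosG is not produced.
c-di-GMP is absent, so JalT is inactive.
With no repressor bound, *dovR* is transcribed.
So DovR is produced and active.
JalY is produced constitutively and is active.
With repressor DovR bound, *sibT* is not transcribed.

OFF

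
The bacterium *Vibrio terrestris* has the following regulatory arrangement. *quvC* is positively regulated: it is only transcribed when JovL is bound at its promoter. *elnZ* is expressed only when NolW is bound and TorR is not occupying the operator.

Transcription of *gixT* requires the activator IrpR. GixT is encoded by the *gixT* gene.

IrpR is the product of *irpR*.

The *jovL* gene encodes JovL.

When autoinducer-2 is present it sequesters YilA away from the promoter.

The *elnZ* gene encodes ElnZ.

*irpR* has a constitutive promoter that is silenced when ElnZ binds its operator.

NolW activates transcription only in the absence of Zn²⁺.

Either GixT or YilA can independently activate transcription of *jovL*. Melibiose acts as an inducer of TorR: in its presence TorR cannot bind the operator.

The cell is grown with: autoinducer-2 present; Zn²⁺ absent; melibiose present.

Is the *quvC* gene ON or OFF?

Melibiose is present, so TorR is inactive.
Zn²⁺ is absent, so NolW is active.
No repressor is bound and NolW is active, so *elnZ* is transcribed.
So ElnZ is produced and active.
With repressor ElnZ bound, *irpR* is not transcribed.
So IrpR is not produced.
Required activator IrpR is absent, so *gixT* is not transcribed.
So GixT is not produced.
Autoinducer-2 is present, so YilA is inactive.
No activator is available at the *jovL* promoter, so *jovL* is not transcribed.
So JovL is not produced.
Required activator JovL is absent, so *quvC* is not transcribed.

OFF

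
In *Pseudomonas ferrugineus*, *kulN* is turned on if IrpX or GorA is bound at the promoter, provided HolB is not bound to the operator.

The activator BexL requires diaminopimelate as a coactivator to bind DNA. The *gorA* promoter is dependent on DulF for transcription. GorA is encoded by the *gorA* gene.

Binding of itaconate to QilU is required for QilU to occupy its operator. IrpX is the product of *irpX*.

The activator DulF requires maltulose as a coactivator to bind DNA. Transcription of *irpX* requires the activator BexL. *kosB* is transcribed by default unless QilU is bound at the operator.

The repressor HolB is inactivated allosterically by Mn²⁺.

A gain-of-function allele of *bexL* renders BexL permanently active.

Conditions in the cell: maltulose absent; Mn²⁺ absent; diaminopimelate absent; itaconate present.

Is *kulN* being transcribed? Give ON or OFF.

OFF

BexL is constitutively active in this strain.
No repressor is bound and BexL is active, so *irpX* is transcribed.
So IrpX is produced and active.
Maltulose is absent, so DulF is inactive.
Required activator DulF is absent, so *gorA* is not transcribed.
So GorA is not produced.
Mn²⁺ is absent, so HolB is active.
With repressor HolB bound, *kulN* is not transcribed.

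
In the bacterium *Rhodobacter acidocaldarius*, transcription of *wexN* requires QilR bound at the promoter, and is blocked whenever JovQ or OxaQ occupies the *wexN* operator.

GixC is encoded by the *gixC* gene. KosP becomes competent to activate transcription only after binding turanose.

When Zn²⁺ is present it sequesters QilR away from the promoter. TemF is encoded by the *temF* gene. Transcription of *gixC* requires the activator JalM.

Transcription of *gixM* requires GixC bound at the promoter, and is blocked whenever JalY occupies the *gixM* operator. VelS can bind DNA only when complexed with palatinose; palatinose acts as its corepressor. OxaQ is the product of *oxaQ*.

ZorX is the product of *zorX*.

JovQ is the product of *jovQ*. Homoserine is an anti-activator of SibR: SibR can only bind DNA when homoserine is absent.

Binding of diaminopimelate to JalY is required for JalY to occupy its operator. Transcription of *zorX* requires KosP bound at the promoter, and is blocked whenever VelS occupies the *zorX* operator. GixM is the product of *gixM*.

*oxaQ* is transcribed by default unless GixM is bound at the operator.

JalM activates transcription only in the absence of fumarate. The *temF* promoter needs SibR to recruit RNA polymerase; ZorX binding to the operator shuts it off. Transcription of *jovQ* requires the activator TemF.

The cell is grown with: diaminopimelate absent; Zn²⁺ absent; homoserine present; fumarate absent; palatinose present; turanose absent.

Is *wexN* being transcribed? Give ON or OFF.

ON

Zn²⁺ is absent, so QilR is active.
Homoserine is present, so SibR is inactive.
Palatinose is present, so VelS is active.
Turanose is absent, so KosP is inactive.
With repressor VelS bound, *zorX* is not transcribed.
So ZorX is not produced.
Required activator SibR is absent, so *temF* is not transcribed.
So TemF is not produced.
Required activator TemF is absent, so *jovQ* is not transcribed.
So JovQ is not produced.
Diaminopimelate is absent, so JalY is inactive.
Fumarate is absent, so JalM is active.
No repressor is bound and JalM is active, so *gixC* is transcribed.
So GixC is produced and active.
No repressor is bound and GixC is active, so *gixM* is transcribed.
So GixM is produced and active.
With repressor GixM bound, *oxaQ* is not transcribed.
So OxaQ is not produced.
No repressor is bound and QilR is active, so *wexN* is transcribed.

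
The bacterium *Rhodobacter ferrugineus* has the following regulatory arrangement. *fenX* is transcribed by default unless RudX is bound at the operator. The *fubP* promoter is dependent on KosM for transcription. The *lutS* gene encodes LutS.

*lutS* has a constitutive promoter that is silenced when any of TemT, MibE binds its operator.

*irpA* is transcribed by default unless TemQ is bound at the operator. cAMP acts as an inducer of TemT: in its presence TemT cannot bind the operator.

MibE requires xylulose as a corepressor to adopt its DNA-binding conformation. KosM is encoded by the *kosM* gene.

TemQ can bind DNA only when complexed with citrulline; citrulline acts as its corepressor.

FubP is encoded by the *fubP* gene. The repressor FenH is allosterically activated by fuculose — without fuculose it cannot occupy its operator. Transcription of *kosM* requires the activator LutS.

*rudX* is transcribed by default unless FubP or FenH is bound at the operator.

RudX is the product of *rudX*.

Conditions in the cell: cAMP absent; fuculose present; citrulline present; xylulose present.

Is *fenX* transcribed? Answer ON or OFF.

cAMP is absent, so TemT is active.
Xylulose is present, so MibE is active.
With repressor TemT bound, *lutS* is not transcribed.
So LutS is not produced.
Required activator LutS is absent, so *kosM* is not transcribed.
So KosM is not produced.
Required activator KosM is absent, so *fubP* is not transcribed.
So FubP is not produced.
Fuculose is present, so FenH is active.
With repressor FenH bound, *rudX* is not transcribed.
So RudX is not produced.
With no repressor bound, *fenX* is transcribed.

ON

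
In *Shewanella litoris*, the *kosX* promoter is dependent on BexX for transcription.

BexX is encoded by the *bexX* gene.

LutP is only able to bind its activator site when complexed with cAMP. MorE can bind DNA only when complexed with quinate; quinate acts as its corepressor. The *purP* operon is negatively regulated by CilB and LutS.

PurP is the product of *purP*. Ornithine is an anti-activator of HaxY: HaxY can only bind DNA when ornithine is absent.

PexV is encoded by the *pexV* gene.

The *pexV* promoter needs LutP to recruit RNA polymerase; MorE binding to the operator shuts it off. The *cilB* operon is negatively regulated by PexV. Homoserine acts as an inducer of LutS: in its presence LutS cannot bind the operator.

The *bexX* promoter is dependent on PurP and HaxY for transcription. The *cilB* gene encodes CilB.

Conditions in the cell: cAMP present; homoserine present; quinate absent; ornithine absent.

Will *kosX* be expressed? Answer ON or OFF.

Quinate is absent, so MorE is inactive.
cAMP is present, so LutP is active.
No repressor is bound and LutP is active, so *pexV* is transcribed.
So PexV is produced and active.
With repressor PexV bound, *cilB* is not transcribed.
So CilB is not produced.
Homoserine is present, so LutS is inactive.
With no repressor bound, *purP* is transcribed.
So PurP is produced and active.
Ornithine is absent, so HaxY is active.
No repressor is bound and PurP and HaxY are active, so *bexX* is transcribed.
So BexX is produced and active.
No repressor is bound and BexX is active, so *kosX* is transcribed.

ON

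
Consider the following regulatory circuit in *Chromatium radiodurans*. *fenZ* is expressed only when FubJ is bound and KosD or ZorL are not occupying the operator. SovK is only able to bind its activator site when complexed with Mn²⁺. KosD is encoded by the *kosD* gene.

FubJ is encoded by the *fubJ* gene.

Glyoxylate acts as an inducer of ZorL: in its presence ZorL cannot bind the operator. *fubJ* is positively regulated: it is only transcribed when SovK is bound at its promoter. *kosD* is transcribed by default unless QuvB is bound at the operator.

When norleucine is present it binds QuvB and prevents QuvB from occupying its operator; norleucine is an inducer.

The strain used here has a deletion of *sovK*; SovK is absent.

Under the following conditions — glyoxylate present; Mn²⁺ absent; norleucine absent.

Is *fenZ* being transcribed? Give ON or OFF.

OFF

SovK is non-functional in this strain, so it has no effect.
Required activator SovK is absent, so *fubJ* is not transcribed.
So FubJ is not produced.
Norleucine is absent, so QuvB is active.
With repressor QuvB bound, *kosD* is not transcribed.
So KosD is not produced.
Glyoxylate is present, so ZorL is inactive.
Required activator FubJ is absent, so *fenZ* is not transcribed.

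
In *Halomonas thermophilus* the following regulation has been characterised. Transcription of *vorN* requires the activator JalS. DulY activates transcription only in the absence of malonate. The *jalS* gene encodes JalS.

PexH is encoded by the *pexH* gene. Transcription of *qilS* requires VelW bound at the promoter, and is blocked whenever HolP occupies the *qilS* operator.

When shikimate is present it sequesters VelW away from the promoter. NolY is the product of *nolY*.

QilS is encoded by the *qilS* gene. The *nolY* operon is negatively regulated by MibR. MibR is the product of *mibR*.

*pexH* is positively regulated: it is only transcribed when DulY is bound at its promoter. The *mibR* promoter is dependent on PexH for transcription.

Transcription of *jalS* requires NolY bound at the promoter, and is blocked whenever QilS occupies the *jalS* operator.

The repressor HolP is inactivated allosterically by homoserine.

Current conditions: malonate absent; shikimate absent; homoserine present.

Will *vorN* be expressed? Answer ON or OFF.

Malonate is absent, so DulY is active.
No repressor is bound and DulY is active, so *pexH* is transcribed.
So PexH is produced and active.
No repressor is bound and PexH is active, so *mibR* is transcribed.
So MibR is produced and active.
With repressor MibR bound, *nolY* is not transcribed.
So NolY is not produced.
Shikimate is absent, so VelW is active.
Homoserine is present, so HolP is inactive.
No repressor is bound and VelW is active, so *qilS* is transcribed.
So QilS is produced and active.
With repressor QilS bound, *jalS* is not transcribed.
So JalS is not produced.
Required activator JalS is absent, so *vorN* is not transcribed.

OFF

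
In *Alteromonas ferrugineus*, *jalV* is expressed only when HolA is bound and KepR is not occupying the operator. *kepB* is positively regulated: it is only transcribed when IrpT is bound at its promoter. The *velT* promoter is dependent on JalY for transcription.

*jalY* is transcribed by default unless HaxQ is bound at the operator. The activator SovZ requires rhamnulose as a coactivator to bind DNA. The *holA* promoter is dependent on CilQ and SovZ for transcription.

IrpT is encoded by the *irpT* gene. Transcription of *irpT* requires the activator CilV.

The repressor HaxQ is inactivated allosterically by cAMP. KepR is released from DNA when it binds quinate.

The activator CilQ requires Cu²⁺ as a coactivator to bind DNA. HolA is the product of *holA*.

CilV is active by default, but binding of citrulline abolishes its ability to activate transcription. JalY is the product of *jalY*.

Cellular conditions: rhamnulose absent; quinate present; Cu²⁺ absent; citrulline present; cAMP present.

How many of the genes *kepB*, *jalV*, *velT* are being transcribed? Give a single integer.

Citrulline is present, so CilV is inactive.
Required activator CilV is absent, so *irpT* is not transcribed.
So IrpT is not produced.
Required activator IrpT is absent, so *kepB* is not transcribed.
→ *kepB* is OFF.
Quinate is present, so KepR is inactive.
Cu²⁺ is absent, so CilQ is inactive.
Rhamnulose is absent, so SovZ is inactive.
Required activator CilQ is absent, so *holA* is not transcribed.
So HolA is not produced.
Required activator HolA is absent, so *jalV* is not transcribed.
→ *jalV* is OFF.
cAMP is present, so HaxQ is inactive.
With no repressor bound, *jalY* is transcribed.
So JalY is produced and active.
No repressor is bound and JalY is active, so *velT* is transcribed.
→ *velT* is ON.
1 of the 3 genes is transcribed.

1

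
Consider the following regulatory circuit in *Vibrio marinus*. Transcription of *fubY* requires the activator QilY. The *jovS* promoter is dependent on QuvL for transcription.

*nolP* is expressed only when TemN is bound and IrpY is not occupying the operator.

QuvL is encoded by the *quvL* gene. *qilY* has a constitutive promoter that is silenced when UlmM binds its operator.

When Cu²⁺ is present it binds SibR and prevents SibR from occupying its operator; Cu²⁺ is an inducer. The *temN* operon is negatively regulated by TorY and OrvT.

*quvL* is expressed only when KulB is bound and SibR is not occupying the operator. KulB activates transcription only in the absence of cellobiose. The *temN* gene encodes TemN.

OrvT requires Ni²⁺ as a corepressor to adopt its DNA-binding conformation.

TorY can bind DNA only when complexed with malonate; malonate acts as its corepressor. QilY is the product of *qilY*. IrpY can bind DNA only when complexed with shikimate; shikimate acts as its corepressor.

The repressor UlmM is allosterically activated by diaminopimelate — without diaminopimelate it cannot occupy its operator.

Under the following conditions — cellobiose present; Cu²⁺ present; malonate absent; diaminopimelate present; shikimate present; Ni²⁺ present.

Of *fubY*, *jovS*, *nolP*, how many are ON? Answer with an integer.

0

Diaminopimelate is present, so UlmM is active.
With repressor UlmM bound, *qilY* is not transcribed.
So QilY is not produced.
Required activator QilY is absent, so *fubY* is not transcribed.
→ *fubY* is OFF.
Cu²⁺ is present, so SibR is inactive.
Cellobiose is present, so KulB is inactive.
Required activator KulB is absent, so *quvL* is not transcribed.
So QuvL is not produced.
Required activator QuvL is absent, so *jovS* is not transcribed.
→ *jovS* is OFF.
Shikimate is present, so IrpY is active.
Malonate is absent, so TorY is inactive.
Ni²⁺ is present, so OrvT is active.
With repressor OrvT bound, *temN* is not transcribed.
So TemN is not produced.
With repressor IrpY bound, *nolP* is not transcribed.
→ *nolP* is OFF.
0 of the 3 genes are transcribed.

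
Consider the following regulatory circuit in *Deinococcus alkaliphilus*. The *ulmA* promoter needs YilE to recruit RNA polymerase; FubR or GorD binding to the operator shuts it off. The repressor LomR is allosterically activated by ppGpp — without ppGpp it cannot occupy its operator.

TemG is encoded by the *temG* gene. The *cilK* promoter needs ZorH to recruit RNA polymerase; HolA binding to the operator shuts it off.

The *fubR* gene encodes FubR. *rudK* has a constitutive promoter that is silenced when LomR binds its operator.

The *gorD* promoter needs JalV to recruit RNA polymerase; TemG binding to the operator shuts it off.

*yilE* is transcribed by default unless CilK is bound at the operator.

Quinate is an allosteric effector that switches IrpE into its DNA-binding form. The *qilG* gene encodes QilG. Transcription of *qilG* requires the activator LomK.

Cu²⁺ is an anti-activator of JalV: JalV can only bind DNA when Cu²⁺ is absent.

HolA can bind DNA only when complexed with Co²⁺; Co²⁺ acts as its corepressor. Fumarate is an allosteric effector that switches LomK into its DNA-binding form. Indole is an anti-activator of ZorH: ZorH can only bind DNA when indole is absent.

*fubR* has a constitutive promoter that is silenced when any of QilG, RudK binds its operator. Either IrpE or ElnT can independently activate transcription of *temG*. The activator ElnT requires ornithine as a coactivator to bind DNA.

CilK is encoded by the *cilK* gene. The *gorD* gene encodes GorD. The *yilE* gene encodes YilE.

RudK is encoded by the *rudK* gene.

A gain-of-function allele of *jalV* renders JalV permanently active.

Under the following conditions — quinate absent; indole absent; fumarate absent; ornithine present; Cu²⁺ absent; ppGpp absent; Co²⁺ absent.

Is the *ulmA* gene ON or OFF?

Fumarate is absent, so LomK is inactive.
Required activator LomK is absent, so *qilG* is not transcribed.
So QilG is not produced.
ppGpp is absent, so LomR is inactive.
With no repressor bound, *rudK* is transcribed.
So RudK is produced and active.
With repressor RudK bound, *fubR* is not transcribed.
So FubR is not produced.
Co²⁺ is absent, so HolA is inactive.
Indole is absent, so ZorH is active.
No repressor is bound and ZorH is active, so *cilK* is transcribed.
So CilK is produced and active.
With repressor CilK bound, *yilE* is not transcribed.
So YilE is not produced.
Quinate is absent, so IrpE is inactive.
Ornithine is present, so ElnT is active.
Activator ElnT is present, so *temG* is transcribed.
So TemG is produced and active.
JalV is constitutively active in this strain.
With repressor TemG bound, *gorD* is not transcribed.
So GorD is not produced.
Required activator YilE is absent, so *ulmA* is not transcribed.

OFF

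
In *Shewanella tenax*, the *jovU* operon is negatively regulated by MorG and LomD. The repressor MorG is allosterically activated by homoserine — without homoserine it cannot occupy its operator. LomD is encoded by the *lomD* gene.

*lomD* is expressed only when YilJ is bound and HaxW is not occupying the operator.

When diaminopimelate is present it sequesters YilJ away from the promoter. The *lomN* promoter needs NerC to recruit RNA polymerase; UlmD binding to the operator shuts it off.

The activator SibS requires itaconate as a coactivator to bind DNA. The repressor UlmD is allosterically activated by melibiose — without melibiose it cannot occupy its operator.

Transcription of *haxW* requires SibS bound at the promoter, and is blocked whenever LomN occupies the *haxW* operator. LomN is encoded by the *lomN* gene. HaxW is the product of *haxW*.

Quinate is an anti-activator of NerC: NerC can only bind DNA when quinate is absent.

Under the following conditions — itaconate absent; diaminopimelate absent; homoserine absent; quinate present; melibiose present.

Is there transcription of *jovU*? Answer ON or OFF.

Homoserine is absent, so MorG is inactive.
Diaminopimelate is absent, so YilJ is active.
Itaconate is absent, so SibS is inactive.
Quinate is present, so NerC is inactive.
Melibiose is present, so UlmD is active.
With repressor UlmD bound, *lomN* is not transcribed.
So LomN is not produced.
Required activator SibS is absent, so *haxW* is not transcribed.
So HaxW is not produced.
No repressor is bound and YilJ is active, so *lomD* is transcribed.
So LomD is produced and active.
With repressor LomD bound, *jovU* is not transcribed.

OFF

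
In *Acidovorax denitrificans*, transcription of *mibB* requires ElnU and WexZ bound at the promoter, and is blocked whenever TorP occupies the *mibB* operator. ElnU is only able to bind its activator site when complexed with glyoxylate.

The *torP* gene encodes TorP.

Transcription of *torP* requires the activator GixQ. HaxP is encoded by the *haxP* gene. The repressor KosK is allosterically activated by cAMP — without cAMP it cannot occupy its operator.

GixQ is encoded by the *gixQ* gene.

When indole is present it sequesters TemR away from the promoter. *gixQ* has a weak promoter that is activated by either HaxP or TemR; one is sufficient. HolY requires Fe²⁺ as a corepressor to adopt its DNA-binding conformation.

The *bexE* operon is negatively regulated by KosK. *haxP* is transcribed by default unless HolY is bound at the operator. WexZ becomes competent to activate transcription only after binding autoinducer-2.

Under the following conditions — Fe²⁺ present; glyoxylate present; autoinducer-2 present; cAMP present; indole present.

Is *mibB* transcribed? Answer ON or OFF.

ON

Glyoxylate is present, so ElnU is active.
Fe²⁺ is present, so HolY is active.
With repressor HolY bound, *haxP* is not transcribed.
So HaxP is not produced.
Indole is present, so TemR is inactive.
No activator is available at the *gixQ* promoter, so *gixQ* is not transcribed.
So GixQ is not produced.
Required activator GixQ is absent, so *torP* is not transcribed.
So TorP is not produced.
Autoinducer-2 is present, so WexZ is active.
No repressor is bound and ElnU and WexZ are active, so *mibB* is transcribed.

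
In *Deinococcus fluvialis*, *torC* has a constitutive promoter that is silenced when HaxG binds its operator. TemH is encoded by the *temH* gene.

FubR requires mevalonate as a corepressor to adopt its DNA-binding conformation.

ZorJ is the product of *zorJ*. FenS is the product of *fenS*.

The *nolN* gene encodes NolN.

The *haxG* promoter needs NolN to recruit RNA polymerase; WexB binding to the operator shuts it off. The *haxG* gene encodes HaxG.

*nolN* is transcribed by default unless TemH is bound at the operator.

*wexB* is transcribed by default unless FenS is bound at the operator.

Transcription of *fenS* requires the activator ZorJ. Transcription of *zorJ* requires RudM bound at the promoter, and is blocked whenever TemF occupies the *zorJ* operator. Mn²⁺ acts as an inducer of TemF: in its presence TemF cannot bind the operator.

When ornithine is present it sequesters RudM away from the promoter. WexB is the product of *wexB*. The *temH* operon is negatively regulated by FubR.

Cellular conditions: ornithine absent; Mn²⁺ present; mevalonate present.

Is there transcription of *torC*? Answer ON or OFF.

OFF

Mn²⁺ is present, so TemF is inactive.
Ornithine is absent, so RudM is active.
No repressor is bound and RudM is active, so *zorJ* is transcribed.
So ZorJ is produced and active.
No repressor is bound and ZorJ is active, so *fenS* is transcribed.
So FenS is produced and active.
With repressor FenS bound, *wexB* is not transcribed.
So WexB is not produced.
Mevalonate is present, so FubR is active.
With repressor FubR bound, *temH* is not transcribed.
So TemH is not produced.
With no repressor bound, *nolN* is transcribed.
So NolN is produced and active.
No repressor is bound and NolN is active, so *haxG* is transcribed.
So HaxG is produced and active.
With repressor HaxG bound, *torC* is not transcribed.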